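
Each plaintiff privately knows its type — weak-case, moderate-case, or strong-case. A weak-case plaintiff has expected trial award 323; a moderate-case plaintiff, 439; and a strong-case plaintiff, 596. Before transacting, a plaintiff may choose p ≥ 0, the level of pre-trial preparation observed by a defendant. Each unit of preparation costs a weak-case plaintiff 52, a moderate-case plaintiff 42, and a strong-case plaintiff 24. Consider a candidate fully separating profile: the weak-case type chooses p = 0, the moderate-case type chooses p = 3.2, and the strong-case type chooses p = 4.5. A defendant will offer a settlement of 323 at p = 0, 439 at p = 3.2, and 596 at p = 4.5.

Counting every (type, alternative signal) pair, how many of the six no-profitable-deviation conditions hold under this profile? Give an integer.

Strong-case (own payoff 596 − 24×4.5 = 488): to p=0 gives 323 → no gain ✓; to p=3.2 gives 439 − 24×3.2 = 362.2 → no gain ✓.
Moderate-case (own payoff 439 − 42×3.2 = 304.6): to p=0 gives 323 → profitable ✗; to p=4.5 gives 596 − 42×4.5 = 407 → profitable ✗.
Weak-case (own payoff 323): to p=3.2 gives 439 − 52×3.2 = 272.6 → no gain ✓; to p=4.5 gives 596 − 52×4.5 = 362 → profitable ✗.
3 of the 6 constraints hold; not an equilibrium.

3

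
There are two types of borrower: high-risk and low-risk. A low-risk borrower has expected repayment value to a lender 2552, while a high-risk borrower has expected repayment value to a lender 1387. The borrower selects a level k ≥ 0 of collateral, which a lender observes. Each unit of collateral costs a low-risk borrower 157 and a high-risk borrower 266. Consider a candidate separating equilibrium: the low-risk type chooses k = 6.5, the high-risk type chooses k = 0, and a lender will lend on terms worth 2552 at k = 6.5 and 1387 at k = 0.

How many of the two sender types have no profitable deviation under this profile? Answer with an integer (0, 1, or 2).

High-risk type: stay at 0 → 1387; mimic → 2552 − 266 × 6.5 = 823. IC holds (1387 ≥ 823).
Low-risk type: signal → 2552 − 157 × 6.5 = 1531.5; deviate to 0 → 1387. IC holds (1531.5 ≥ 1387).
2 of 2 constraints hold, so this is a separating equilibrium.

2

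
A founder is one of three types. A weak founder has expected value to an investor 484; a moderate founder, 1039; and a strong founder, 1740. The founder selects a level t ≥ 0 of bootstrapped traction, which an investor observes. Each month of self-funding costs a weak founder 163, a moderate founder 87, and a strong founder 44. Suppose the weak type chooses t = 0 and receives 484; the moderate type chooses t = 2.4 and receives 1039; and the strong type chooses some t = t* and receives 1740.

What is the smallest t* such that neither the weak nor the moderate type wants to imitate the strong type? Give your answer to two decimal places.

10.46

Moderate type (on-path payoff 1039 − 87×2.4 = 830.2) won't mimic when 830.2 ≥ 1740 − 87·t*, i.e. t* ≥ 10.46.
Weak type (on-path payoff 484) won't mimic when 484 ≥ 1740 − 163·t*, i.e. t* ≥ 7.71.
Both must hold, so t* = max(7.71, 10.46) = 10.46. The moderate type's constraint binds.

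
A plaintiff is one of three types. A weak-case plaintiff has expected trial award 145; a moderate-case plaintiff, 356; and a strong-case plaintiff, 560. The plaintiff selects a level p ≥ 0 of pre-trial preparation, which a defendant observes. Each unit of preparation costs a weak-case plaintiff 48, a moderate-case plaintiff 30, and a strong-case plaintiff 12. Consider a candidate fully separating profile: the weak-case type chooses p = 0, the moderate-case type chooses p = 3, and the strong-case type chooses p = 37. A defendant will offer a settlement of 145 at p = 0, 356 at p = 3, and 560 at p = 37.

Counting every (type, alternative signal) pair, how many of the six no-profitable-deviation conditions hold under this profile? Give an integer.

3

Strong-case (own payoff 560 − 12×37 = 116): to p=0 gives 145 → profitable ✗; to p=3 gives 356 − 12×3 = 320 → profitable ✗.
Weak-case (own payoff 145): to p=3 gives 356 − 48×3 = 212 → profitable ✗; to p=37 gives 560 − 48×37 = -1216 → no gain ✓.
Moderate-case (own payoff 356 − 30×3 = 266): to p=0 gives 145 → no gain ✓; to p=37 gives 560 − 30×37 = -550 → no gain ✓.
3 of the 6 constraints hold; not an equilibrium.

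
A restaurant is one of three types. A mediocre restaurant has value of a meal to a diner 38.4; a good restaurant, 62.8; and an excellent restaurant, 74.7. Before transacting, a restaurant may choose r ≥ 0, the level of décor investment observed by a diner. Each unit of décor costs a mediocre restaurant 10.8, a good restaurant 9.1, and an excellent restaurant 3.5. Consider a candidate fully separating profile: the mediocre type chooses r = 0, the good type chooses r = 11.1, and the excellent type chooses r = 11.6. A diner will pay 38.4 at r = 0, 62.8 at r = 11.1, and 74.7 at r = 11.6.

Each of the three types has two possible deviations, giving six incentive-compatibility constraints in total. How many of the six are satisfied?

Excellent (own payoff 74.7 − 3.5×11.6 = 34.1): to r=0 gives 38.4 → profitable ✗; to r=11.1 gives 62.8 − 3.5×11.1 = 23.95 → no gain ✓.
Good (own payoff 62.8 − 9.1×11.1 = -38.21): to r=0 gives 38.4 → profitable ✗; to r=11.6 gives 74.7 − 9.1×11.6 = -30.86 → profitable ✗.
Mediocre (own payoff 38.4): to r=11.1 gives 62.8 − 10.8×11.1 = -57.08 → no gain ✓; to r=11.6 gives 74.7 − 10.8×11.6 = -50.58 → no gain ✓.
3 of the 6 constraints hold; not an equilibrium.

3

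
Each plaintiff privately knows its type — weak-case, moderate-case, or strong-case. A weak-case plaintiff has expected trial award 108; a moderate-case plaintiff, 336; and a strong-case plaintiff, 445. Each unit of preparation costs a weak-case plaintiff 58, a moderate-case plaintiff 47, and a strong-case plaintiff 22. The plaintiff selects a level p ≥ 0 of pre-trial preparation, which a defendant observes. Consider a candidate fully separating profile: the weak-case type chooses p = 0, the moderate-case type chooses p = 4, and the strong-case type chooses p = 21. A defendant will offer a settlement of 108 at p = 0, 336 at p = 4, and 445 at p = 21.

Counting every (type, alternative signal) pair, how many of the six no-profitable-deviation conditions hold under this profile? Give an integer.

Moderate-case (own payoff 336 − 47×4 = 148): to p=0 gives 108 → no gain ✓; to p=21 gives 445 − 47×21 = -542 → no gain ✓.
Strong-case (own payoff 445 − 22×21 = -17): to p=0 gives 108 → profitable ✗; to p=4 gives 336 − 22×4 = 248 → profitable ✗.
Weak-case (own payoff 108): to p=4 gives 336 − 58×4 = 104 → no gain ✓; to p=21 gives 445 − 58×21 = -773 → no gain ✓.
4 of the 6 constraints hold; not an equilibrium.

4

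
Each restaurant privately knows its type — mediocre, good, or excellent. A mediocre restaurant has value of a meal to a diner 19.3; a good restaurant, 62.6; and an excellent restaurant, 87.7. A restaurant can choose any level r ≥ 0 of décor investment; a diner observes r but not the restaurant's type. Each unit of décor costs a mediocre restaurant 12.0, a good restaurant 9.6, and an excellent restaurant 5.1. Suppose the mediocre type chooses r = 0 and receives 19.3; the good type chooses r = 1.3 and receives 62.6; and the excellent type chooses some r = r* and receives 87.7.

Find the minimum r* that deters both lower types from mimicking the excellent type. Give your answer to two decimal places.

Mediocre type (on-path payoff 19.3) won't mimic when 19.3 ≥ 87.7 − 12.0·r*, i.e. r* ≥ 5.70.
Good type (on-path payoff 62.6 − 9.6×1.3 = 50.12) won't mimic when 50.12 ≥ 87.7 − 9.6·r*, i.e. r* ≥ 3.91.
Both must hold, so r* = max(5.70, 3.91) = 5.70. The mediocre type's constraint binds.

5.70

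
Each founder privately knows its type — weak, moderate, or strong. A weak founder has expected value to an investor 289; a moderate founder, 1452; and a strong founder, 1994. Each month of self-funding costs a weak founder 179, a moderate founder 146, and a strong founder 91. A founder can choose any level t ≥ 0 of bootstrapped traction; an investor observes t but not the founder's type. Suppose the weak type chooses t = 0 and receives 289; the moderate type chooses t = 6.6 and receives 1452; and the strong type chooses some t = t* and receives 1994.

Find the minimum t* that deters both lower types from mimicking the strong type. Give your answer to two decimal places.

Weak type (on-path payoff 289) won't mimic when 289 ≥ 1994 − 179·t*, i.e. t* ≥ 9.53.
Moderate type (on-path payoff 1452 − 146×6.6 = 488.4) won't mimic when 488.4 ≥ 1994 − 146·t*, i.e. t* ≥ 10.31.
Both must hold, so t* = max(9.53, 10.31) = 10.31. The moderate type's constraint binds.

10.31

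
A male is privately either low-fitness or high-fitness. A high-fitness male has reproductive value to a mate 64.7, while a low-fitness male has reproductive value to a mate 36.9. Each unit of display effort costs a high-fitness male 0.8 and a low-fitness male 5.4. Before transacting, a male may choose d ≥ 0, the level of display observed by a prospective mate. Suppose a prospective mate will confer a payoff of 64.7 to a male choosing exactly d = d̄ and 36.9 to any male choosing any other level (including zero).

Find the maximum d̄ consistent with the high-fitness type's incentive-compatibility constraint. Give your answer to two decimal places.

34.75

Choosing d̄ yields the high-fitness type 64.7 − 0.8·d̄; choosing zero yields 36.9.
The high-fitness type is indifferent at 64.7 − 0.8·d̄ = 36.9, i.e. d̄ = (64.7 − 36.9) / 0.8 = 34.75.
For any d̄ above 34.75 the high-fitness type would rather pool at zero, so separation collapses.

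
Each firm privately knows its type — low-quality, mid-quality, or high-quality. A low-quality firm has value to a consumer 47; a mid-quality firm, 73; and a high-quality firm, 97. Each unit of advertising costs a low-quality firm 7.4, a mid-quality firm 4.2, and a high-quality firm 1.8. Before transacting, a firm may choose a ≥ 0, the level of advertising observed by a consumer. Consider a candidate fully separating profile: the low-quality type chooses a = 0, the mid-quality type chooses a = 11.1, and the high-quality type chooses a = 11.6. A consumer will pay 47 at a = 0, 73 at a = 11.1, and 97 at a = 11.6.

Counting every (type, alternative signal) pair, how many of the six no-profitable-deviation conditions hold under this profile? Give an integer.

Low-quality (own payoff 47): to a=11.1 gives 73 − 7.4×11.1 = -9.14 → no gain ✓; to a=11.6 gives 97 − 7.4×11.6 = 11.16 → no gain ✓.
Mid-quality (own payoff 73 − 4.2×11.1 = 26.38): to a=0 gives 47 → profitable ✗; to a=11.6 gives 97 − 4.2×11.6 = 48.28 → profitable ✗.
High-quality (own payoff 97 − 1.8×11.6 = 76.12): to a=0 gives 47 → no gain ✓; to a=11.1 gives 73 − 1.8×11.1 = 53.02 → no gain ✓.
4 of the 6 constraints hold; not an equilibrium.

4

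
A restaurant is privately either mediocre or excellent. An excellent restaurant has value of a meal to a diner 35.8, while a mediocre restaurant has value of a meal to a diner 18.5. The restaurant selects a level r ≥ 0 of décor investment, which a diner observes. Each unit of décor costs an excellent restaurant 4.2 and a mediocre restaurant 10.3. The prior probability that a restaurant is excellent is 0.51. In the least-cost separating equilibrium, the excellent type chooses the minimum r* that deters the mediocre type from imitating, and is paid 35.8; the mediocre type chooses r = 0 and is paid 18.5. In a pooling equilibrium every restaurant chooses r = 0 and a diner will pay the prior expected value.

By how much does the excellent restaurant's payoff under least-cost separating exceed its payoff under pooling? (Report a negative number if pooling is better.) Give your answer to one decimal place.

1.4

Least-cost separating signal: r* solves 18.5 = 35.8 − 10.3·r*, so r* = (35.8 − 18.5)/10.3 ≈ 1.6796.
Excellent type's separating payoff: 35.8 − 4.2 × r* = 35.8 − 4.2 × (35.8 − 18.5)/10.3 = 35.8 − 72.66/10.3 ≈ 28.746.
Pooling payoff: 0.51 × 35.8 + 0.49 × 18.5 = 27.323.
Difference: 28.746 − 27.323 = 1.423, i.e. 1.4 to one decimal place.
The excellent type prefers to separate.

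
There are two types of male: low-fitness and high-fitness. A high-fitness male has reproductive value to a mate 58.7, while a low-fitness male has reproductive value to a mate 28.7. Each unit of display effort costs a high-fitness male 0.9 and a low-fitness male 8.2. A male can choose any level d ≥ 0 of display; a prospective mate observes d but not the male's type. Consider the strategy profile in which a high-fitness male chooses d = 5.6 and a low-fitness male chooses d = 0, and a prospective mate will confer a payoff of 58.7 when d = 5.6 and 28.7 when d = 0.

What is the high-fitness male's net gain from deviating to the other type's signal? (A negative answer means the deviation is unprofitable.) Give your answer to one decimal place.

Playing d = 5.6 the high-fitness male receives 58.7 − 0.9 × 5.6 = 53.66.
Deviating to d = 0 yields 28.7 instead.
Gain from deviating: 28.7 − 53.66 = -24.96, i.e. -25.0 to one decimal place.
The gain is negative, so the high-fitness type's incentive-compatibility constraint is satisfied.

-25.0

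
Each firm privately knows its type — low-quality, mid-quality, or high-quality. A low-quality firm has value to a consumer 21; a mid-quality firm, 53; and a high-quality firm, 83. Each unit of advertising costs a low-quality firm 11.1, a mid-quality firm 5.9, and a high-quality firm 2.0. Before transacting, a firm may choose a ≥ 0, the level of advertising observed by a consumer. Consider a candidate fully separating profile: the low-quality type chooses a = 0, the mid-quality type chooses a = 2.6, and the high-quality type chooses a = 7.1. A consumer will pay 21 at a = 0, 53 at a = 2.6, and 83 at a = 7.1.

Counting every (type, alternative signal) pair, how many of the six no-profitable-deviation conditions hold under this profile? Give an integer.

4

High-quality (own payoff 83 − 2.0×7.1 = 68.8): to a=0 gives 21 → no gain ✓; to a=2.6 gives 53 − 2.0×2.6 = 47.8 → no gain ✓.
Low-quality (own payoff 21): to a=2.6 gives 53 − 11.1×2.6 = 24.14 → profitable ✗; to a=7.1 gives 83 − 11.1×7.1 = 4.19 → no gain ✓.
Mid-quality (own payoff 53 − 5.9×2.6 = 37.66): to a=0 gives 21 → no gain ✓; to a=7.1 gives 83 − 5.9×7.1 = 41.11 → profitable ✗.
4 of the 6 constraints hold; not an equilibrium.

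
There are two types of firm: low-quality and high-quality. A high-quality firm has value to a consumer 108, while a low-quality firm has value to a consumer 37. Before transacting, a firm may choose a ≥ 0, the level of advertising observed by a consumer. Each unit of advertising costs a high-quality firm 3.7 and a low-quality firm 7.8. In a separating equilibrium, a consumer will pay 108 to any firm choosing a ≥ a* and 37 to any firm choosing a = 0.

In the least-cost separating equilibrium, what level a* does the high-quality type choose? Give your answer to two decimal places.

9.10

A low-quality firm choosing a = 0 receives 37.
Imitating at a* instead would pay 108 at cost 7.8·a*, netting 108 − 7.8·a*.
Indifference: 37 = 108 − 7.8·a*, so a* = (108 − 37) / 7.8 ≈ 9.10.
At a* the low-quality type's incentive constraint just binds; the high-quality type strictly prefers a* since its per-unit cost is lower.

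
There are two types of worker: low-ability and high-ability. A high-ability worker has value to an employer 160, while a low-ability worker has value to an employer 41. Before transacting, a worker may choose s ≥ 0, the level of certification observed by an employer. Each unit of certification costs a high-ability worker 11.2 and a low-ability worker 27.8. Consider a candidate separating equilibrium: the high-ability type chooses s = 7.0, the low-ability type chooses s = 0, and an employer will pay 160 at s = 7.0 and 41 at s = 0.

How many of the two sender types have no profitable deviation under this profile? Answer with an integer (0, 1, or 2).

Low-ability type: stay at 0 → 41; mimic → 160 − 27.8 × 7.0 = -34.6. IC holds (41 ≥ -34.6).
High-ability type: signal → 160 − 11.2 × 7.0 = 81.6; deviate to 0 → 41. IC holds (81.6 ≥ 41).
2 of 2 constraints hold, so this is a separating equilibrium.

2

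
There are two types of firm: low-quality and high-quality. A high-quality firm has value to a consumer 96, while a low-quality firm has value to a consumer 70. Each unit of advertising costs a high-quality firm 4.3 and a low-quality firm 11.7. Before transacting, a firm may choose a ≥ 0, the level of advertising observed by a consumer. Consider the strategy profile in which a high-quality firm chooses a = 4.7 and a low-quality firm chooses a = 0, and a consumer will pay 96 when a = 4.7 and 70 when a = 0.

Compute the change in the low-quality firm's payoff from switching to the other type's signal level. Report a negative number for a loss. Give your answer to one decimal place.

Playing a = 0 the low-quality firm receives 70.
Deviating to a = 4.7 brings payment 96 at cost 11.7 × 4.7 = 54.99, netting 41.01.
Gain from deviating: 41.01 − 70 = -28.99, i.e. -29.0 to one decimal place.
The gain is negative, so the low-quality type's incentive-compatibility constraint is satisfied.

-29.0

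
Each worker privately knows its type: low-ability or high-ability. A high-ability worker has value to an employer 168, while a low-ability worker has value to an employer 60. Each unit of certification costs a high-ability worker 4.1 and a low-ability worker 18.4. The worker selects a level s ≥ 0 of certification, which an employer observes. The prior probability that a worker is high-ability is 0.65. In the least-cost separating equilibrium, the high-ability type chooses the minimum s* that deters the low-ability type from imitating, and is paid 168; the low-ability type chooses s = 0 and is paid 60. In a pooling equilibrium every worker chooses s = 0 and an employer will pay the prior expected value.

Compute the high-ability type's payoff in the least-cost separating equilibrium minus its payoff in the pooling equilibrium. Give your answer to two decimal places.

13.73

Least-cost separating signal: s* solves 60 = 168 − 18.4·s*, so s* = (168 − 60)/18.4 ≈ 5.8696.
High-ability type's separating payoff: 168 − 4.1 × s* = 168 − 4.1 × (168 − 60)/18.4 = 168 − 442.8/18.4 ≈ 143.9348.
Pooling payoff: 0.65 × 168 + 0.35 × 60 = 130.2.
Difference: 143.9348 − 130.2 = 13.7348, i.e. 13.73 to two decimal places.
The high-ability type prefers to separate.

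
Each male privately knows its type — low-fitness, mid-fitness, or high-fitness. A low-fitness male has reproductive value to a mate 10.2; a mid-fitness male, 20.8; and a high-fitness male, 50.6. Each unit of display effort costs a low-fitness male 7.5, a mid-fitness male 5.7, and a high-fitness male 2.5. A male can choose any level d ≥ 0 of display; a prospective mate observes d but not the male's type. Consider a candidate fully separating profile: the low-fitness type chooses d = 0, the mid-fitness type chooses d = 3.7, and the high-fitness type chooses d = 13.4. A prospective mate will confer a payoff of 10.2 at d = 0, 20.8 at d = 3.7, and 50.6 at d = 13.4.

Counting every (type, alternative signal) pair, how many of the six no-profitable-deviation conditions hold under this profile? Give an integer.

Mid-fitness (own payoff 20.8 − 5.7×3.7 = -0.29): to d=0 gives 10.2 → profitable ✗; to d=13.4 gives 50.6 − 5.7×13.4 = -25.78 → no gain ✓.
High-fitness (own payoff 50.6 − 2.5×13.4 = 17.1): to d=0 gives 10.2 → no gain ✓; to d=3.7 gives 20.8 − 2.5×3.7 = 11.55 → no gain ✓.
Low-fitness (own payoff 10.2): to d=3.7 gives 20.8 − 7.5×3.7 = -6.95 → no gain ✓; to d=13.4 gives 50.6 − 7.5×13.4 = -49.9 → no gain ✓.
5 of the 6 constraints hold; not an equilibrium.

5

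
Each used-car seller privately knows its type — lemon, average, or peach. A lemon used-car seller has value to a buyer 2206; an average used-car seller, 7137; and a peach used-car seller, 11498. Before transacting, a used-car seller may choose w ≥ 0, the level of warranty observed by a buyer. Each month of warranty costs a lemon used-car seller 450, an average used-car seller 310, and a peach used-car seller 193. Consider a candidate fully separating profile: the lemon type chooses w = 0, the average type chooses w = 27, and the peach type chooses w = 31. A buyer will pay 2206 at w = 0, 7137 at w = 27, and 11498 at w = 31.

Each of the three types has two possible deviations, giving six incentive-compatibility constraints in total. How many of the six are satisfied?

4

Lemon (own payoff 2206): to w=27 gives 7137 − 450×27 = -5013 → no gain ✓; to w=31 gives 11498 − 450×31 = -2452 → no gain ✓.
Peach (own payoff 11498 − 193×31 = 5515): to w=0 gives 2206 → no gain ✓; to w=27 gives 7137 − 193×27 = 1926 → no gain ✓.
Average (own payoff 7137 − 310×27 = -1233): to w=0 gives 2206 → profitable ✗; to w=31 gives 11498 − 310×31 = 1888 → profitable ✗.
4 of the 6 constraints hold; not an equilibrium.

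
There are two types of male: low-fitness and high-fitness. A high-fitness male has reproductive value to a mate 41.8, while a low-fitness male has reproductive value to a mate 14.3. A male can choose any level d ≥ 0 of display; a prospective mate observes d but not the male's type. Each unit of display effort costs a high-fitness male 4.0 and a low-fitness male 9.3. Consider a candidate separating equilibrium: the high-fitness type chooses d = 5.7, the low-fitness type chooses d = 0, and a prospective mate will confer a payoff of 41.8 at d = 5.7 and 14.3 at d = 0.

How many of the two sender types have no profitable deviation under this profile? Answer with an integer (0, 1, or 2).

2

High-fitness type: signal → 41.8 − 4.0 × 5.7 = 19; deviate to 0 → 14.3. IC holds (19 ≥ 14.3).
Low-fitness type: stay at 0 → 14.3; mimic → 41.8 − 9.3 × 5.7 = -11.21. IC holds (14.3 ≥ -11.21).
2 of 2 constraints hold, so this is a separating equilibrium.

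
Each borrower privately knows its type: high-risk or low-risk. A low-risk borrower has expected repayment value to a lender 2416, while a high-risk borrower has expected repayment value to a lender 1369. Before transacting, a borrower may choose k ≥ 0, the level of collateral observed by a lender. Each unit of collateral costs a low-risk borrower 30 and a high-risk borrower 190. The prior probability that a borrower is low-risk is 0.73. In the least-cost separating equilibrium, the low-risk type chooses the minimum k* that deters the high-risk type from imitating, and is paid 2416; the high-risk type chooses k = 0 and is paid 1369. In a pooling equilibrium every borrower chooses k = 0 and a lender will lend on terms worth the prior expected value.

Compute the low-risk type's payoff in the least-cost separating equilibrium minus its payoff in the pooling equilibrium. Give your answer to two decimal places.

117.37

Least-cost separating signal: k* solves 1369 = 2416 − 190·k*, so k* = (2416 − 1369)/190 ≈ 5.5105.
Low-risk type's separating payoff: 2416 − 30 × k* = 2416 − 30 × (2416 − 1369)/190 = 2416 − 31410/190 ≈ 2250.6842.
Pooling payoff: 0.73 × 2416 + 0.27 × 1369 = 2133.31.
Difference: 2250.6842 − 2133.31 = 117.3742, i.e. 117.37 to two decimal places.
The low-risk type prefers to separate.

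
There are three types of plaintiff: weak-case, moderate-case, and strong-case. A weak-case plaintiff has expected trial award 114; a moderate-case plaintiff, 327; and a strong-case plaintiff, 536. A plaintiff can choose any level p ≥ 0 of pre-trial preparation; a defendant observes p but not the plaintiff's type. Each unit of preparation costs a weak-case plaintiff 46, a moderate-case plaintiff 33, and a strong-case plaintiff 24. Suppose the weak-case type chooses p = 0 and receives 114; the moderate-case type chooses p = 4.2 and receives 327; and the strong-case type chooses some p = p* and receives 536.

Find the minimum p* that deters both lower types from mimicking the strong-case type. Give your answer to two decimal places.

Weak-case type (on-path payoff 114) won't mimic when 114 ≥ 536 − 46·p*, i.e. p* ≥ 9.17.
Moderate-case type (on-path payoff 327 − 33×4.2 = 188.4) won't mimic when 188.4 ≥ 536 − 33·p*, i.e. p* ≥ 10.53.
Both must hold, so p* = max(9.17, 10.53) = 10.53. The moderate-case type's constraint binds.

10.53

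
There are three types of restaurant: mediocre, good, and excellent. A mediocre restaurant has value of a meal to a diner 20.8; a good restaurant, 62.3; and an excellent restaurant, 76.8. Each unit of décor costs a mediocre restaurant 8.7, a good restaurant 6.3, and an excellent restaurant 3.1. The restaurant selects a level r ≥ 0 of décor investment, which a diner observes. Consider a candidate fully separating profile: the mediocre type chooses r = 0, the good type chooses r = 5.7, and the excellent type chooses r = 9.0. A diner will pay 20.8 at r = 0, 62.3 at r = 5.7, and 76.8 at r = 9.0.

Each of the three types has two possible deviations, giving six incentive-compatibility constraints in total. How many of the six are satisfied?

Mediocre (own payoff 20.8): to r=5.7 gives 62.3 − 8.7×5.7 = 12.71 → no gain ✓; to r=9.0 gives 76.8 − 8.7×9.0 = -1.5 → no gain ✓.
Excellent (own payoff 76.8 − 3.1×9.0 = 48.9): to r=0 gives 20.8 → no gain ✓; to r=5.7 gives 62.3 − 3.1×5.7 = 44.63 → no gain ✓.
Good (own payoff 62.3 − 6.3×5.7 = 26.39): to r=0 gives 20.8 → no gain ✓; to r=9.0 gives 76.8 − 6.3×9.0 = 20.1 → no gain ✓.
6 of the 6 constraints hold; this profile is a separating equilibrium.

6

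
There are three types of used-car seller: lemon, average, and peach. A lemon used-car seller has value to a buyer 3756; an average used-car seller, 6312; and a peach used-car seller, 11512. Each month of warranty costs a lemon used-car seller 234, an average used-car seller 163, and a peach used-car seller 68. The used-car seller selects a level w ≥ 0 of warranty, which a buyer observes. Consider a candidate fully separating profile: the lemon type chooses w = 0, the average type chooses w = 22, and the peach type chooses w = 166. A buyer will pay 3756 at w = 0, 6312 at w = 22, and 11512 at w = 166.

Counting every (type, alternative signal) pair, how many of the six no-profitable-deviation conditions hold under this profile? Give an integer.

3

Lemon (own payoff 3756): to w=22 gives 6312 − 234×22 = 1164 → no gain ✓; to w=166 gives 11512 − 234×166 = -27332 → no gain ✓.
Peach (own payoff 11512 − 68×166 = 224): to w=0 gives 3756 → profitable ✗; to w=22 gives 6312 − 68×22 = 4816 → profitable ✗.
Average (own payoff 6312 − 163×22 = 2726): to w=0 gives 3756 → profitable ✗; to w=166 gives 11512 − 163×166 = -15546 → no gain ✓.
3 of the 6 constraints hold; not an equilibrium.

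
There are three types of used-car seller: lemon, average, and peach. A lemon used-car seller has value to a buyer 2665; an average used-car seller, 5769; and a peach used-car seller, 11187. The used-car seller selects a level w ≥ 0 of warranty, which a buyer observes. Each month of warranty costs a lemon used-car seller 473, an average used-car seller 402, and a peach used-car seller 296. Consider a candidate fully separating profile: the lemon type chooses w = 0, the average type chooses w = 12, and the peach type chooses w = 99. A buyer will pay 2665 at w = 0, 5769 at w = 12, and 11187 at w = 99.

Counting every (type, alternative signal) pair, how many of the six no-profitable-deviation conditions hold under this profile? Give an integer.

Average (own payoff 5769 − 402×12 = 945): to w=0 gives 2665 → profitable ✗; to w=99 gives 11187 − 402×99 = -28611 → no gain ✓.
Lemon (own payoff 2665): to w=12 gives 5769 − 473×12 = 93 → no gain ✓; to w=99 gives 11187 − 473×99 = -35640 → no gain ✓.
Peach (own payoff 11187 − 296×99 = -18117): to w=0 gives 2665 → profitable ✗; to w=12 gives 5769 − 296×12 = 2217 → profitable ✗.
3 of the 6 constraints hold; not an equilibrium.

3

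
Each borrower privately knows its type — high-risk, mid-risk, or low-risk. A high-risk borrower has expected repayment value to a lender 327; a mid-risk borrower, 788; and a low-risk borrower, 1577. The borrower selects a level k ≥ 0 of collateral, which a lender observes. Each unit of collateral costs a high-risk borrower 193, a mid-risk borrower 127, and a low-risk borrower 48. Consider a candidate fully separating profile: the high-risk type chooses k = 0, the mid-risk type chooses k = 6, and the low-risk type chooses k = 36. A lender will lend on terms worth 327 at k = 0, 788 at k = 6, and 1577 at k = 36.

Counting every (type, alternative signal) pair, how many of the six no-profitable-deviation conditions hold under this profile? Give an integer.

High-risk (own payoff 327): to k=6 gives 788 − 193×6 = -370 → no gain ✓; to k=36 gives 1577 − 193×36 = -5371 → no gain ✓.
Mid-risk (own payoff 788 − 127×6 = 26): to k=0 gives 327 → profitable ✗; to k=36 gives 1577 − 127×36 = -2995 → no gain ✓.
Low-risk (own payoff 1577 − 48×36 = -151): to k=0 gives 327 → profitable ✗; to k=6 gives 788 − 48×6 = 500 → profitable ✗.
3 of the 6 constraints hold; not an equilibrium.

3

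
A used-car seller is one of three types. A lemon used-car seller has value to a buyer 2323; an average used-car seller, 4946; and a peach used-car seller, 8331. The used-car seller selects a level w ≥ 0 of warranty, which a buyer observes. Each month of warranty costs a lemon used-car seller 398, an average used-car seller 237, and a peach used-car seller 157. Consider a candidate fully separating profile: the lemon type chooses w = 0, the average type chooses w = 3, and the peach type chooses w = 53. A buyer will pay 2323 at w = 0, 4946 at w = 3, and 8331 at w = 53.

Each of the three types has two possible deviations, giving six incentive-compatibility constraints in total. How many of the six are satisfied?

Lemon (own payoff 2323): to w=3 gives 4946 − 398×3 = 3752 → profitable ✗; to w=53 gives 8331 − 398×53 = -12763 → no gain ✓.
Average (own payoff 4946 − 237×3 = 4235): to w=0 gives 2323 → no gain ✓; to w=53 gives 8331 − 237×53 = -4230 → no gain ✓.
Peach (own payoff 8331 − 157×53 = 10): to w=0 gives 2323 → profitable ✗; to w=3 gives 4946 − 157×3 = 4475 → profitable ✗.
3 of the 6 constraints hold; not an equilibrium.

3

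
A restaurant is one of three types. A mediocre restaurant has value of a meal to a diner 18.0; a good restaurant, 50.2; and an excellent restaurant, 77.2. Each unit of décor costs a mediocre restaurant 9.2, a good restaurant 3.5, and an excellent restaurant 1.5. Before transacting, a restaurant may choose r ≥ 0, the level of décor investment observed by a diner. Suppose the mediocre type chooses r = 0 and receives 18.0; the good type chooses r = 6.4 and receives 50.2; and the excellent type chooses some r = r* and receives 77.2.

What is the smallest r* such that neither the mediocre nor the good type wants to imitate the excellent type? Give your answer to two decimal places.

Good type (on-path payoff 50.2 − 3.5×6.4 = 27.8) won't mimic when 27.8 ≥ 77.2 − 3.5·r*, i.e. r* ≥ 14.11.
Mediocre type (on-path payoff 18.0) won't mimic when 18.0 ≥ 77.2 − 9.2·r*, i.e. r* ≥ 6.43.
Both must hold, so r* = max(6.43, 14.11) = 14.11. The good type's constraint binds.

14.11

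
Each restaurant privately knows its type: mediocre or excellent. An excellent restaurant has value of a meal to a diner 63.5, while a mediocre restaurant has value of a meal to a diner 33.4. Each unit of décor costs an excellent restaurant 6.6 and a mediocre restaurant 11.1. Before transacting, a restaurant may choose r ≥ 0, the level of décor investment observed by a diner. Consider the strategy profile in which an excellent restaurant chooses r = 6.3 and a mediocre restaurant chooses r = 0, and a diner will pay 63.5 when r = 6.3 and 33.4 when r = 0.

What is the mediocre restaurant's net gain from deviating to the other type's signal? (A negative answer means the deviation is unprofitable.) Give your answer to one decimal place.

-39.8

Playing r = 0 the mediocre restaurant receives 33.4.
Deviating to r = 6.3 brings payment 63.5 at cost 11.1 × 6.3 = 69.93, netting -6.43.
Gain from deviating: -6.43 − 33.4 = -39.83, i.e. -39.8 to one decimal place.
The gain is negative, so the mediocre type's incentive-compatibility constraint is satisfied.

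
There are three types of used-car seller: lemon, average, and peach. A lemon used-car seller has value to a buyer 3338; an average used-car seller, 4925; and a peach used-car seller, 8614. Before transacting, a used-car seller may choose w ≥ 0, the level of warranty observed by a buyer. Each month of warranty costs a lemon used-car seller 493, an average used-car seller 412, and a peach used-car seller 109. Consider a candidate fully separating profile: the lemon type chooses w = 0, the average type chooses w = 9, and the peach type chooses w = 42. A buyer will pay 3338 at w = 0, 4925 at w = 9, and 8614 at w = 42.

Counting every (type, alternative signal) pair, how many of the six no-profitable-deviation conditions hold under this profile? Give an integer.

Lemon (own payoff 3338): to w=9 gives 4925 − 493×9 = 488 → no gain ✓; to w=42 gives 8614 − 493×42 = -12092 → no gain ✓.
Average (own payoff 4925 − 412×9 = 1217): to w=0 gives 3338 → profitable ✗; to w=42 gives 8614 − 412×42 = -8690 → no gain ✓.
Peach (own payoff 8614 − 109×42 = 4036): to w=0 gives 3338 → no gain ✓; to w=9 gives 4925 − 109×9 = 3944 → no gain ✓.
5 of the 6 constraints hold; not an equilibrium.

5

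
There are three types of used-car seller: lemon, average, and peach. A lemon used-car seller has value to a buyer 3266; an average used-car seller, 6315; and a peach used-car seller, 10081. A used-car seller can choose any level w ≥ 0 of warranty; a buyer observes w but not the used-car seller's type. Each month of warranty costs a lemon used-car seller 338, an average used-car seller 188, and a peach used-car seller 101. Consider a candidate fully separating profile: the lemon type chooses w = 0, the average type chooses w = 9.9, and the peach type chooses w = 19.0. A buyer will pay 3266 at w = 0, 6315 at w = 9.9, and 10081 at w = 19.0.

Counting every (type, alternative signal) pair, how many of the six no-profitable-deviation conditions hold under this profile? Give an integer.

Lemon (own payoff 3266): to w=9.9 gives 6315 − 338×9.9 = 2968.8 → no gain ✓; to w=19.0 gives 10081 − 338×19.0 = 3659 → profitable ✗.
Average (own payoff 6315 − 188×9.9 = 4453.8): to w=0 gives 3266 → no gain ✓; to w=19.0 gives 10081 − 188×19.0 = 6509 → profitable ✗.
Peach (own payoff 10081 − 101×19.0 = 8162): to w=0 gives 3266 → no gain ✓; to w=9.9 gives 6315 − 101×9.9 = 5315.1 → no gain ✓.
4 of the 6 constraints hold; not an equilibrium.

4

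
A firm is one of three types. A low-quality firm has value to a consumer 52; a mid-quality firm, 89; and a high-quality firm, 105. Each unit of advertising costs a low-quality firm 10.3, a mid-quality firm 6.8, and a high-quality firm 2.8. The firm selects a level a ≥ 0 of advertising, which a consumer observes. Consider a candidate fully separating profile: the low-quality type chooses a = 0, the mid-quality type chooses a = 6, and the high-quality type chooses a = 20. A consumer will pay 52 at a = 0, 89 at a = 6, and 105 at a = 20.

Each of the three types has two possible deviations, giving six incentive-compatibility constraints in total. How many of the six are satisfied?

3

Mid-quality (own payoff 89 − 6.8×6 = 48.2): to a=0 gives 52 → profitable ✗; to a=20 gives 105 − 6.8×20 = -31 → no gain ✓.
High-quality (own payoff 105 − 2.8×20 = 49): to a=0 gives 52 → profitable ✗; to a=6 gives 89 − 2.8×6 = 72.2 → profitable ✗.
Low-quality (own payoff 52): to a=6 gives 89 − 10.3×6 = 27.2 → no gain ✓; to a=20 gives 105 − 10.3×20 = -101 → no gain ✓.
3 of the 6 constraints hold; not an equilibrium.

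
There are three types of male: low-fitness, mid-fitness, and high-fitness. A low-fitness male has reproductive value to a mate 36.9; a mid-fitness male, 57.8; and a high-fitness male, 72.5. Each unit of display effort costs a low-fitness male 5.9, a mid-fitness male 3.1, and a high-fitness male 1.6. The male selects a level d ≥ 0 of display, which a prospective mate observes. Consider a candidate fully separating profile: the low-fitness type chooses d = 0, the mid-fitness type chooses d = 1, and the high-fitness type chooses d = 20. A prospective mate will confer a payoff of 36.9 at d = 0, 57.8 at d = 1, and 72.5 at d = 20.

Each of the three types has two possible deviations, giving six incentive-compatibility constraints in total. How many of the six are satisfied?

4

Low-fitness (own payoff 36.9): to d=1 gives 57.8 − 5.9×1 = 51.9 → profitable ✗; to d=20 gives 72.5 − 5.9×20 = -45.5 → no gain ✓.
High-fitness (own payoff 72.5 − 1.6×20 = 40.5): to d=0 gives 36.9 → no gain ✓; to d=1 gives 57.8 − 1.6×1 = 56.2 → profitable ✗.
Mid-fitness (own payoff 57.8 − 3.1×1 = 54.7): to d=0 gives 36.9 → no gain ✓; to d=20 gives 72.5 − 3.1×20 = 10.5 → no gain ✓.
4 of the 6 constraints hold; not an equilibrium.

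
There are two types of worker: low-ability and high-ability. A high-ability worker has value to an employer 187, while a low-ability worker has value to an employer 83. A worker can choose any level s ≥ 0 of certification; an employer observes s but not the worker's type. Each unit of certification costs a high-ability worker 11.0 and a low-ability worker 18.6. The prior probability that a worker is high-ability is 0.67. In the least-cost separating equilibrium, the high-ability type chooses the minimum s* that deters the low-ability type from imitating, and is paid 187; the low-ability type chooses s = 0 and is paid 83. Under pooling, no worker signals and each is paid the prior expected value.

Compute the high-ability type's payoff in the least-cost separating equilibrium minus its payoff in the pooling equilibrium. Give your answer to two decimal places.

-27.19

Least-cost separating signal: s* solves 83 = 187 − 18.6·s*, so s* = (187 − 83)/18.6 ≈ 5.5914.
High-ability type's separating payoff: 187 − 11.0 × s* = 187 − 11.0 × (187 − 83)/18.6 = 187 − 1144/18.6 ≈ 125.4946.
Pooling payoff: 0.67 × 187 + 0.33 × 83 = 152.68.
Difference: 125.4946 − 152.68 = -27.1854, i.e. -27.19 to two decimal places.
The high-ability type would prefer the pooling outcome.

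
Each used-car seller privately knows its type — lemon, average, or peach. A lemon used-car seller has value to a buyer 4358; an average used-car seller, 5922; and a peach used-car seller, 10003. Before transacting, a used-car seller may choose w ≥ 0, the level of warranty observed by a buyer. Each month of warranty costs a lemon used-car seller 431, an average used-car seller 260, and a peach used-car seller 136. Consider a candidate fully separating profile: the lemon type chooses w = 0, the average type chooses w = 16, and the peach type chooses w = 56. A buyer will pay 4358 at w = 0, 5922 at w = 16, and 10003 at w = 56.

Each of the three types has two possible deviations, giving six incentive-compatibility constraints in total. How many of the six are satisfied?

3

Lemon (own payoff 4358): to w=16 gives 5922 − 431×16 = -974 → no gain ✓; to w=56 gives 10003 − 431×56 = -14133 → no gain ✓.
Peach (own payoff 10003 − 136×56 = 2387): to w=0 gives 4358 → profitable ✗; to w=16 gives 5922 − 136×16 = 3746 → profitable ✗.
Average (own payoff 5922 − 260×16 = 1762): to w=0 gives 4358 → profitable ✗; to w=56 gives 10003 − 260×56 = -4557 → no gain ✓.
3 of the 6 constraints hold; not an equilibrium.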